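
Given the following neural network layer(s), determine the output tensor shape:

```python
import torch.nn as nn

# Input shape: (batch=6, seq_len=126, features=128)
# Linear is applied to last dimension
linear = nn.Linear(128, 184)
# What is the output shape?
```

Input: (6, 126, 128) -> Output: (6, 126, 184)

Answer: (6, 126, 184)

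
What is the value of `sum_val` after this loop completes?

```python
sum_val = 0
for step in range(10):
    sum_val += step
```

Sum of 0 to 9 = 45
`sum_val` takes the values: 0 → 1 → 3 → 6 → 10 → 15 → 21 → 28 → 36 → 45

Answer: 45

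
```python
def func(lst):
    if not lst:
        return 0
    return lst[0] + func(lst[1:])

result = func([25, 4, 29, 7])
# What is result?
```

25 + 4 + 29 + 7 + 0 = 65

Answer: 65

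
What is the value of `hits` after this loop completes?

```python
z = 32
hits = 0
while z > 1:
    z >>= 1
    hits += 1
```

Count right shifts until 1
`hits` takes the values: 0 → 1 → 2 → 3 → 4 → 5

Answer: 5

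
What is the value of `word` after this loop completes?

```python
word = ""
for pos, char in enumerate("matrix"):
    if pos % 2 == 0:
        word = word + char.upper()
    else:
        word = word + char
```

Uppercase even positions in 'matrix'
`word` takes the values: "" → "M" → "Ma" → "MaT" → "MaTr" → "MaTrI" → "MaTrIx"

Answer: "MaTrIx"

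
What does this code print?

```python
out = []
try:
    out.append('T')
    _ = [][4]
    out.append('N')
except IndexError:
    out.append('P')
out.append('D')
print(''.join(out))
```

Execution trace: 'T' (try body) → 'P' (except IndexError) → 'D' (after the try/except). Output: TPD

Answer: TPD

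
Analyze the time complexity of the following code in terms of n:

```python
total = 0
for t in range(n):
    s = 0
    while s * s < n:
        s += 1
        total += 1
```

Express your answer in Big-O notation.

Each loop level contributes: n × √n. Multiplying the contributions gives O(n√n).

Answer: O(n√n)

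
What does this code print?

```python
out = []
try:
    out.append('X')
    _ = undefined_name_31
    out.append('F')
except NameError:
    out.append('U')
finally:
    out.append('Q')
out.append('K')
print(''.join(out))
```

Execution trace: 'X' (try body) → 'U' (except NameError) → 'Q' (finally) → 'K' (after the try/except). Output: XUQK

Answer: XUQK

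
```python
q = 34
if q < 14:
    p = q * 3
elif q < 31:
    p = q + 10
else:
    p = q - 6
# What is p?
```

Trace:
`q = 34` → q = 34
`if q < 14: ...` → q < 14 is False, q < 31 is False, take else branch → p = 28
So p = 28

Answer: 28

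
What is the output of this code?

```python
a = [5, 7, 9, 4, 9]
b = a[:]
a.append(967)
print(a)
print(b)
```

Key concept: slice [:] creates copy.
Step by step:
`a = [5, 7, 9, 4, 9]` → a = [5, 7, 9, 4, 9]
`b = a[:]` → b = [5, 7, 9, 4, 9]
`a.append(967)` → a = [5, 7, 9, 4, 9, 967]
`print(a)` → prints [5, 7, 9, 4, 9, 967]
`print(b)` → prints [5, 7, 9, 4, 9]

Answer:
[5, 7, 9, 4, 9, 967]
[5, 7, 9, 4, 9]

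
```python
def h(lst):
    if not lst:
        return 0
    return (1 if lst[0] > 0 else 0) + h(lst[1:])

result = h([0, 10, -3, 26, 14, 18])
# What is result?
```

Count of positive elements in [0, 10, -3, 26, 14, 18] = 4

Answer: 4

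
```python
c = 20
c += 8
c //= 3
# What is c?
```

Trace:
`c = 20` → c = 20
`c += 8` → c = 28
`c //= 3` → c = 9
So c = 9

Answer: 9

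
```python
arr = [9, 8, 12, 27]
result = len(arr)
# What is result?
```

Trace:
`arr = [9, 8, 12, 27]` → arr = [9, 8, 12, 27]
`result = len(arr)` → result = 4
So result = 4

Answer: 4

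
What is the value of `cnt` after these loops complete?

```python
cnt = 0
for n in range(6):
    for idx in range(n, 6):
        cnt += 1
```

Upper triangle: 6 + 5 + ... + 1
`cnt` takes the values: 0 → 1 → 2 → 3 → 4 → 5 → 6 → 7 → 8 → 9 → 10 → 11 → 12 → 13 → 14 → 15 → 16 → 17 → 18 → 19 → 20 → 21

Answer: 21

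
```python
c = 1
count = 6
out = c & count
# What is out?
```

Trace:
`c = 1` → c = 1
`count = 6` → count = 6
`out = c & count` → out = 0
So out = 0

Answer: 0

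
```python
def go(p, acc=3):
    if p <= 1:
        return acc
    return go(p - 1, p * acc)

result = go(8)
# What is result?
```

Accumulator trace (n, acc): (8, 3) -> (7, 24) -> (6, 168) -> (5, 1008) -> (4, 5040) -> (3, 20160) -> (2, 60480) -> (1, 120960) -> return 120960

Answer: 120960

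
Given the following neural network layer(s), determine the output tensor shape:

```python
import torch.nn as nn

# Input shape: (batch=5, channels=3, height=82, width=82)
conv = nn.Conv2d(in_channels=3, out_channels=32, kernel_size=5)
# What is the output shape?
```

Input: (5, 3, 82, 82) -> Output: (5, 32, 78, 78)

Answer: (5, 32, 78, 78)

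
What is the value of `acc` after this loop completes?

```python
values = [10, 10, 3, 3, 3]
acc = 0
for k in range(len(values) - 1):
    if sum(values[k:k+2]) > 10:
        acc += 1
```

Count windows with sum > 10
`acc` takes the values: 0 → 1 → 2

Answer: 2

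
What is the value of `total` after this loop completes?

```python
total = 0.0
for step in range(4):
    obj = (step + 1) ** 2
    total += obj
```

Sum of squared losses 1² + 2² + ... + 4²
`total` takes the values: 0.0 → 1.0 → 5.0 → 14.0 → 30.0

Answer: 30.0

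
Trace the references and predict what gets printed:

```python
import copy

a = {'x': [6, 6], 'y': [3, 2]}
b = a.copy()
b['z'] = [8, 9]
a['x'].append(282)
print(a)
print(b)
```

Key concept: shallow copy of dict with mutable values.
Step by step:
`a = {'x': [6, 6], 'y': [3, 2]}` → a = {'x': [6, 6], 'y': [3, 2]}
`b = a.copy()` → b = {'x': [6, 6], 'y': [3, 2]}
`b['z'] = [8, 9]` → b = {'x': [6, 6], 'y': [3, 2], 'z': [8, 9]}
`a['x'].append(282)` → a = {'x': [6, 6, 282], 'y': [3, 2]}; b = {'x': [6, 6, 282], 'y': [3, 2], 'z': [8, 9]}
`print(a)` → prints {'x': [6, 6, 282], 'y': [3, 2]}
`print(b)` → prints {'x': [6, 6, 282], 'y': [3, 2], 'z': [8, 9]}

Answer:
{'x': [6, 6, 282], 'y': [3, 2]}
{'x': [6, 6, 282], 'y': [3, 2], 'z': [8, 9]}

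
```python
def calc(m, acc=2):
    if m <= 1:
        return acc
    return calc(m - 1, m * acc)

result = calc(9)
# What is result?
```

Accumulator trace (n, acc): (9, 2) -> (8, 18) -> (7, 144) -> (6, 1008) -> (5, 6048) -> (4, 30240) -> (3, 120960) -> (2, 362880) -> (1, 725760) -> return 725760

Answer: 725760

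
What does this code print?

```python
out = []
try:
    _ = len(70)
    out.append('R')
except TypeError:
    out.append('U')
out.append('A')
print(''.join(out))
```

Execution trace: 'U' (except TypeError) → 'A' (after the try/except). Output: UA

Answer: UA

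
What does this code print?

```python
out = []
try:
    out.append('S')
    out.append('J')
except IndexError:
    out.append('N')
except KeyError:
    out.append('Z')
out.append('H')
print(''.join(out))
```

Execution trace: 'S' (try body) → 'J' (try body, no exception) → 'H' (after the try/except). Output: SJH

Answer: SJH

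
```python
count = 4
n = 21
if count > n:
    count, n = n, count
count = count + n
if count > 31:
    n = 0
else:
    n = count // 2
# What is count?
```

Trace:
`count = 4` → count = 4
`n = 21` → n = 21
`if count > n: ...` → count > n is False → no variable changes
`count = count + n` → count = 25
`if count > 31: ...` → count > 31 is False, take else branch → n = 12
So count = 25

Answer: 25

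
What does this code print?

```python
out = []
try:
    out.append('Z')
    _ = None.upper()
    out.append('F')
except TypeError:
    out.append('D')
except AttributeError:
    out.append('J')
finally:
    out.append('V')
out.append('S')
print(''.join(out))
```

Execution trace: 'Z' (try body) → 'J' (except AttributeError) → 'V' (finally) → 'S' (after the try/except). Output: ZJVS

Answer: ZJVS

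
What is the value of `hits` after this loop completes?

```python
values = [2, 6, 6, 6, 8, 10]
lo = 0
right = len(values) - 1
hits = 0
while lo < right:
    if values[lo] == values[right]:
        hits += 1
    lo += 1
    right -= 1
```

Count matching pairs from ends
`hits` takes the values: 0 → 1

Answer: 1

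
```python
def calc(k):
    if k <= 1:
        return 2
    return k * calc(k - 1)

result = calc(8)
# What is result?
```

calc(8) = 8 * 7 * 6 * 5 * 4 * 3 * 2 * 2 = 80640

Answer: 80640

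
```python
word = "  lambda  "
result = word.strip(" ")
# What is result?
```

Trace:
`word = "  lambda  "` → word = '  lambda  '
`result = word.strip(" ")` → result = 'lambda'
So result = 'lambda'

Answer: 'lambda'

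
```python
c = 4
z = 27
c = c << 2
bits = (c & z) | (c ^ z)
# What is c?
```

Trace:
`c = 4` → c = 4
`z = 27` → z = 27
`c = c << 2` → c = 16
`bits = (c & z) | (c ^ z)` → bits = 27
So c = 16

Answer: 16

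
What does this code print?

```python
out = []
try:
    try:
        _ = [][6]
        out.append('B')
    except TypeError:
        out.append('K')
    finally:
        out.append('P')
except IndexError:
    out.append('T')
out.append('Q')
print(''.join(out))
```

Execution trace: 'P' (finally) → 'T' (outer except IndexError) → 'Q' (after the try/except). Output: PTQ

Answer: PTQ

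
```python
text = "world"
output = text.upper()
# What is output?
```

Trace:
`text = "world"` → text = 'world'
`output = text.upper()` → output = 'WORLD'
So output = 'WORLD'

Answer: 'WORLD'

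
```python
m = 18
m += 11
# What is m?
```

Trace:
`m = 18` → m = 18
`m += 11` → m = 29
So m = 29

Answer: 29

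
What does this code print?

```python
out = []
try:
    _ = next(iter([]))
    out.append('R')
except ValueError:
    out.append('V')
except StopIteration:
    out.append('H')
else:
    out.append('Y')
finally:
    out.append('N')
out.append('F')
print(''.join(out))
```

Execution trace: 'H' (except StopIteration) → 'N' (finally) → 'F' (after the try/except). Output: HNF

Answer: HNF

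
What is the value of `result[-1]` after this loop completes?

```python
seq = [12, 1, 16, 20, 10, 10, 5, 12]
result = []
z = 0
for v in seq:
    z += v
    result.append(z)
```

Cumulative sum ends at 86
`result` takes the values: [] → [12] → [12, 13] → [12, 13, 29] → [12, 13, 29, 49] → [12, 13, 29, 49, 59] → [12, 13, 29, 49, 59, 69] → [12, 13, 29, 49, 59, 69, 74] → [12, 13, 29, 49, 59, 69, 74, 86]
So `result[-1]` = 86

Answer: 86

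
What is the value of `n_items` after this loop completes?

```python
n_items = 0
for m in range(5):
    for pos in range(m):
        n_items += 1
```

Triangle number: 0+1+2+...+4
`n_items` takes the values: 0 → 1 → 2 → 3 → 4 → 5 → 6 → 7 → 8 → 9 → 10

Answer: 10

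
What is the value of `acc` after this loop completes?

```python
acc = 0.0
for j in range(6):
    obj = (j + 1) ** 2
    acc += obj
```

Sum of squared losses 1² + 2² + ... + 6²
`acc` takes the values: 0.0 → 1.0 → 5.0 → 14.0 → 30.0 → 55.0 → 91.0

Answer: 91.0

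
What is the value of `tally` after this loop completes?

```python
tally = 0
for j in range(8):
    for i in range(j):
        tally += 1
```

Triangle number: 0+1+2+...+7
`tally` takes the values: 0 → 1 → 2 → 3 → 4 → 5 → 6 → 7 → 8 → 9 → 10 → 11 → 12 → 13 → 14 → 15 → 16 → 17 → 18 → 19 → 20 → 21 → 22 → 23 → 24 → 25 → 26 → 27 → 28

Answer: 28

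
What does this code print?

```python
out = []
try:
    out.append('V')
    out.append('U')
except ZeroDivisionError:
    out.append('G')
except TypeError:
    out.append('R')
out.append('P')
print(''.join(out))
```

Execution trace: 'V' (try body) → 'U' (try body, no exception) → 'P' (after the try/except). Output: VUP

Answer: VUP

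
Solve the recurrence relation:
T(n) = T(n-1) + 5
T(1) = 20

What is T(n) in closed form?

Unrolling: T(n) = T(1) + 5·(n-1) = 20 + 5(n-1) = 5n + 15.

Answer: T(n) = 5n + 15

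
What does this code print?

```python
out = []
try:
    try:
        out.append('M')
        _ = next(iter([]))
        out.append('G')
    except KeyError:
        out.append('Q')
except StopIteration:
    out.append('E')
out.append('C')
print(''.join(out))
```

Execution trace: 'M' (try body) → 'E' (outer except StopIteration) → 'C' (after the try/except). Output: MEC

Answer: MEC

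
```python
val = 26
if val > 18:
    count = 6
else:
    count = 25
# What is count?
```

Trace:
`val = 26` → val = 26
`if val > 18: ...` → val > 18 is True → count = 6
So count = 6

Answer: 6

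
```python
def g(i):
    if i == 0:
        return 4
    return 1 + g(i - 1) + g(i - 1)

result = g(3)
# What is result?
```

g(i) = 1 + 2·g(i-1), g(0)=4. Closed form: (4+1)·2^3 - 1 = 39.

Answer: 39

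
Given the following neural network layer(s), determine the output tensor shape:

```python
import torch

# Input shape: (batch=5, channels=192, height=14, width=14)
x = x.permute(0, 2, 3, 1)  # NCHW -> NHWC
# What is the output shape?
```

Input: (5, 192, 14, 14) -> Output: (5, 14, 14, 192)

Answer: (5, 14, 14, 192)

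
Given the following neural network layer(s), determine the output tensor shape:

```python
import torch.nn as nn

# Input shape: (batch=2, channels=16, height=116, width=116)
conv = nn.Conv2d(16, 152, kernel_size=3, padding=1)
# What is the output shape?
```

Input: (2, 16, 116, 116) -> Output: (2, 152, 116, 116)

Answer: (2, 152, 116, 116)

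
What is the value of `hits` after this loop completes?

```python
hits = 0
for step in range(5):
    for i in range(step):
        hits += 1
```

Triangle number: 0+1+2+...+4
`hits` takes the values: 0 → 1 → 2 → 3 → 4 → 5 → 6 → 7 → 8 → 9 → 10

Answer: 10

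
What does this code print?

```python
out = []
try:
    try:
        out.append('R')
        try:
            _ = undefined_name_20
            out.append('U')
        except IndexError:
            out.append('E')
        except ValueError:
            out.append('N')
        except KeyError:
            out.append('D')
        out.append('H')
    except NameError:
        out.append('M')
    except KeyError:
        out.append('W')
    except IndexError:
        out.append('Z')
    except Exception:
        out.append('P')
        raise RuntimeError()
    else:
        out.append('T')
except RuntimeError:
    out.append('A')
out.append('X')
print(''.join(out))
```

Execution trace: 'R' (try body) → 'M' (except NameError) → 'X' (after the try/except). Output: RMX

Answer: RMX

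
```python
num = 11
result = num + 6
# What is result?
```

Trace:
`num = 11` → num = 11
`result = num + 6` → result = 17
So result = 17

Answer: 17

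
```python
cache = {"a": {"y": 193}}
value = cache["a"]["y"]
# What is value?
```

Trace:
`cache = {"a": {"y": 193}}` → cache = {'a': {'y': 193}}
`value = cache["a"]["y"]` → value = 193
So value = 193

Answer: 193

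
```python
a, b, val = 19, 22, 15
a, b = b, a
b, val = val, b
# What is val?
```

Trace:
`a, b, val = 19, 22, 15` → a = 19; b = 22; val = 15
`a, b = b, a` → a = 22; b = 19
`b, val = val, b` → b = 15; val = 19
So val = 19

Answer: 19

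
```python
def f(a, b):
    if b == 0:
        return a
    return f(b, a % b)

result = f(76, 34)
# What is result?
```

f(76, 34) -> f(34, 8) -> f(8, 2) -> f(2, 0) -> 2

Answer: 2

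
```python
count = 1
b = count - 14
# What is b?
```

Trace:
`count = 1` → count = 1
`b = count - 14` → b = -13
So b = -13

Answer: -13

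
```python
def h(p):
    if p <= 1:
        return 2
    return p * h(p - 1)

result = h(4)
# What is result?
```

h(4) = 4 * 3 * 2 * 2 = 48

Answer: 48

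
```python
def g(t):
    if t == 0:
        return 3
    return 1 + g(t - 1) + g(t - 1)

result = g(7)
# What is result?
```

g(t) = 1 + 2·g(t-1), g(0)=3. Closed form: (3+1)·2^7 - 1 = 511.

Answer: 511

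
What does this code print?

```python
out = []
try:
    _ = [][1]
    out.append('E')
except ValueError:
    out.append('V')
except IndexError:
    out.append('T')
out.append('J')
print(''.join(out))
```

Execution trace: 'T' (except IndexError) → 'J' (after the try/except). Output: TJ

Answer: TJ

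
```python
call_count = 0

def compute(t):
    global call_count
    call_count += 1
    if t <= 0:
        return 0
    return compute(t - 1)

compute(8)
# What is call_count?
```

Linear recursion stepping by 1: 9 calls from t=8 down to ≤0.

Answer: 9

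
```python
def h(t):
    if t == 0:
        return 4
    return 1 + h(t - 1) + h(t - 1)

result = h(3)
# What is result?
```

h(t) = 1 + 2·h(t-1), h(0)=4. Closed form: (4+1)·2^3 - 1 = 39.

Answer: 39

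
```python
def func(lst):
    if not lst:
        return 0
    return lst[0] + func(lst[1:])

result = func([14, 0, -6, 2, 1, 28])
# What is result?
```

14 + 0 + (-6) + 2 + 1 + 28 + 0 = 39

Answer: 39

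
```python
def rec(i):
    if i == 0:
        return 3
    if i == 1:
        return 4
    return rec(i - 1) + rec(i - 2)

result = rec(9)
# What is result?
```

Build up from base cases: rec(0)=3, rec(1)=4, rec(2)=7, rec(3)=11, rec(4)=18, rec(5)=29, rec(6)=47, ..., rec(9)=199

Answer: 199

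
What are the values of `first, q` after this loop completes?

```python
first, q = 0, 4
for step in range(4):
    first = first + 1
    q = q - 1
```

first goes 0→4, q goes 4→0
`first, q` takes the values: (0, 4) → (1, 4) → (1, 3) → (2, 3) → (2, 2) → (3, 2) → (3, 1) → (4, 1) → (4, 0)

Answer: 4, 0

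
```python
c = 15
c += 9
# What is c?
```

Trace:
`c = 15` → c = 15
`c += 9` → c = 24
So c = 24

Answer: 24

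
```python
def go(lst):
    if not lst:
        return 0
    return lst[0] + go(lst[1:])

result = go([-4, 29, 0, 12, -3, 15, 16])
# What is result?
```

(-4) + 29 + 0 + 12 + (-3) + 15 + 16 + 0 = 65

Answer: 65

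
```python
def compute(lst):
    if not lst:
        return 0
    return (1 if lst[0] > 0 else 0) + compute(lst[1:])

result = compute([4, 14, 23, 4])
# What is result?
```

Count of positive elements in [4, 14, 23, 4] = 4

Answer: 4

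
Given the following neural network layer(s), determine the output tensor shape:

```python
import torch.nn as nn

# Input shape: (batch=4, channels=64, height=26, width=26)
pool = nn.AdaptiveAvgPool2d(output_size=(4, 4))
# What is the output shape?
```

Input: (4, 64, 26, 26) -> Output: (4, 64, 4, 4)

Answer: (4, 64, 4, 4)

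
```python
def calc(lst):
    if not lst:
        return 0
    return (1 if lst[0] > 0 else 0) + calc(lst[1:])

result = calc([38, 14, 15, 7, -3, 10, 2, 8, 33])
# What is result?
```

Count of positive elements in [38, 14, 15, 7, -3, 10, 2, 8, 33] = 8

Answer: 8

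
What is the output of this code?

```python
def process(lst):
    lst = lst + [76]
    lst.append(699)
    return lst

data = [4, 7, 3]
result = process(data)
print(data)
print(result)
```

Key concept: rebinding parameter vs mutation.
Step by step:
`data = [4, 7, 3]` → data = [4, 7, 3]
`result = process(data)` → result = [4, 7, 3, 76, 699]
`print(data)` → prints [4, 7, 3]
`print(result)` → prints [4, 7, 3, 76, 699]

Answer:
[4, 7, 3]
[4, 7, 3, 76, 699]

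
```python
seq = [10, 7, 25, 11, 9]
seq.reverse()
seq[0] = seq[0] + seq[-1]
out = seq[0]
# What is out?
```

Trace:
`seq = [10, 7, 25, 11, 9]` → seq = [10, 7, 25, 11, 9]
`seq.reverse()` → seq = [9, 11, 25, 7, 10]
`seq[0] = seq[0] + seq[-1]` → seq = [19, 11, 25, 7, 10]
`out = seq[0]` → out = 19
So out = 19

Answer: 19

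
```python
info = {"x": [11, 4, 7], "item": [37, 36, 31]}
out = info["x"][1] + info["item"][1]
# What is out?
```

Trace:
`info = {"x": [11, 4, 7], "item": [37, 36, 31]}` → info = {'x': [11, 4, 7], 'item': [37, 36, 31]}
`out = info["x"][1] + info["item"][1]` → out = 40
So out = 40

Answer: 40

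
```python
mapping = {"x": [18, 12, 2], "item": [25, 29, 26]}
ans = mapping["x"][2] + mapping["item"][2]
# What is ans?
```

Trace:
`mapping = {"x": [18, 12, 2], "item": [25, 29, 26]}` → mapping = {'x': [18, 12, 2], 'item': [25, 29, 26]}
`ans = mapping["x"][2] + mapping["item"][2]` → ans = 28
So ans = 28

Answer: 28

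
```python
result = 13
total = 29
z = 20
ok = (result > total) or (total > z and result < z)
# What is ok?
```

Trace:
`result = 13` → result = 13
`total = 29` → total = 29
`z = 20` → z = 20
`ok = (result > total) or (total > z and result < z)` → ok = True
So ok = True

Answer: True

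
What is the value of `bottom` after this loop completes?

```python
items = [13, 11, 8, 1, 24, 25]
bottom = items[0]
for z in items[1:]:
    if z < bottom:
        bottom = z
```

Minimum of [13, 11, 8, 1, 24, 25]
`bottom` takes the values: 13 → 11 → 8 → 1

Answer: 1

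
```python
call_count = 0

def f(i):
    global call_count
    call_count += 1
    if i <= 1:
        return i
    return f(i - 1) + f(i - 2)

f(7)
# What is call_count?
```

Calls(i) = 1 + Calls(i-1) + Calls(i-2); Calls(0)=Calls(1)=1. For i=7 this gives 41.

Answer: 41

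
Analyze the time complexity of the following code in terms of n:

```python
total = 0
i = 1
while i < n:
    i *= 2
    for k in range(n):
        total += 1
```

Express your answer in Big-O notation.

Each loop level contributes: log n × n. Multiplying the contributions gives O(n log n).

Answer: O(n log n)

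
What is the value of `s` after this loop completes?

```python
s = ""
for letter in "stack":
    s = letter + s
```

Reverse 'stack'
`s` takes the values: "" → "s" → "ts" → "ats" → "cats" → "kcats"

Answer: "kcats"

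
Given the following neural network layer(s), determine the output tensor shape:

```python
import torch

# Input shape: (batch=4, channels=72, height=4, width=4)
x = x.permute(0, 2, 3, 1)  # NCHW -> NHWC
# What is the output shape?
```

Input: (4, 72, 4, 4) -> Output: (4, 4, 4, 72)

Answer: (4, 4, 4, 72)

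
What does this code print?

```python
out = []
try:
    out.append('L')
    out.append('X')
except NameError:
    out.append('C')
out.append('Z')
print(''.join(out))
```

Execution trace: 'L' (try body) → 'X' (try body, no exception) → 'Z' (after the try/except). Output: LXZ

Answer: LXZ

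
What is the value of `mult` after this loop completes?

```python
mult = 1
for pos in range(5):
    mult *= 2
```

2^5 = 32
`mult` takes the values: 1 → 2 → 4 → 8 → 16 → 32

Answer: 32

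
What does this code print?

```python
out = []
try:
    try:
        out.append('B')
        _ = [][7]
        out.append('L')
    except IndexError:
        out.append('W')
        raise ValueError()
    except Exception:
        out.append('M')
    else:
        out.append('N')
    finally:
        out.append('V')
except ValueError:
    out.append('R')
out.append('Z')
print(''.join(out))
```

Execution trace: 'B' (try body) → 'W' (except IndexError) → 'V' (finally) → 'R' (outer except ValueError) → 'Z' (after the try/except). Output: BWVRZ

Answer: BWVRZ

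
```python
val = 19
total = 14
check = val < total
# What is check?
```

Trace:
`val = 19` → val = 19
`total = 14` → total = 14
`check = val < total` → check = False
So check = False

Answer: False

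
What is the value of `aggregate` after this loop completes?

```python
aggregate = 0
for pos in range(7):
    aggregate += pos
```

Sum of 0 to 6 = 21
`aggregate` takes the values: 0 → 1 → 3 → 6 → 10 → 15 → 21

Answer: 21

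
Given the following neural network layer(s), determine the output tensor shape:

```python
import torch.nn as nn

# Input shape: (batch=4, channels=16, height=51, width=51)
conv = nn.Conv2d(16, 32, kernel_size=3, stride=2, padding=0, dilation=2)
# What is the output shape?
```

Input: (4, 16, 51, 51) -> Output: (4, 32, 24, 24)

Answer: (4, 32, 24, 24)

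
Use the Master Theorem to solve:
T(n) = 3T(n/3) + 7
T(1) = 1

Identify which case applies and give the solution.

a=3, b=3, f(n)=7. log_3(3) = 1. Since c=0 < 1, Case 1 applies: T(n) = Θ(n^log_b(a)) = O(n).

Answer: O(n) - Case 1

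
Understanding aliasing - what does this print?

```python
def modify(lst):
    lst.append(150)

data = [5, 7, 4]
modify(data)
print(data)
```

Key concept: function modifies passed list.
Step by step:
`data = [5, 7, 4]` → data = [5, 7, 4]
`modify(data)` → data = [5, 7, 4, 150]
`print(data)` → prints [5, 7, 4, 150]

Answer: [5, 7, 4, 150]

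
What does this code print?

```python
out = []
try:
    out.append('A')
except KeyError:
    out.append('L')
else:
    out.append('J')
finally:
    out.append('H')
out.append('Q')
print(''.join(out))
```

Execution trace: 'A' (try body, no exception) → 'J' (else) → 'H' (finally) → 'Q' (after the try/except). Output: AJHQ

Answer: AJHQ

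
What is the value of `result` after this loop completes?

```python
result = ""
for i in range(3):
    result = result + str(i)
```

Concatenate digits 0 to 2
`result` takes the values: "" → "0" → "01" → "012"

Answer: "012"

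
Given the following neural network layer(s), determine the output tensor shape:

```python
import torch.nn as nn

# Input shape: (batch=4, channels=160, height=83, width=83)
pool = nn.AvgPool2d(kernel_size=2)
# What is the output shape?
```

Input: (4, 160, 83, 83) -> Output: (4, 160, 41, 41)

Answer: (4, 160, 41, 41)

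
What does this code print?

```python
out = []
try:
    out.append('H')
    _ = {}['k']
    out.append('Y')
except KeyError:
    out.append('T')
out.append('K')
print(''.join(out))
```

Execution trace: 'H' (try body) → 'T' (except KeyError) → 'K' (after the try/except). Output: HTK

Answer: HTK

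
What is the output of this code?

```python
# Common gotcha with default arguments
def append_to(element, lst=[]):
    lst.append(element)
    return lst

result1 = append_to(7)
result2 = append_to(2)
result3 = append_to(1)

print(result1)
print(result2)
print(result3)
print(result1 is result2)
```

Key concept: mutable default argument gotcha.
Step by step:
`result1 = append_to(7)` → result1 = [7]
`result2 = append_to(2)` → result1 = [7, 2] (same object as result2); result2 = [7, 2] (same object as result1)
`result3 = append_to(1)` → result1 = [7, 2, 1] (same object as result2, result3); result2 = [7, 2, 1] (same object as result1, result3); result3 = [7, 2, 1] (same object as result1, result2)
`print(result1)` → prints [7, 2, 1]
`print(result2)` → prints [7, 2, 1]
`print(result3)` → prints [7, 2, 1]
`print(result1 is result2)` → prints True

Answer:
[7, 2, 1]
[7, 2, 1]
[7, 2, 1]
True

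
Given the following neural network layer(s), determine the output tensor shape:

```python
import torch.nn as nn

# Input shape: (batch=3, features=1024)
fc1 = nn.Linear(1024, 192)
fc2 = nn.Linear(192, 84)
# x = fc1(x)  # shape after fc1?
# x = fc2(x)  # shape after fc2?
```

Input: (3, 1024) -> after fc1: (3, 192) -> Output: (3, 84)

Answer: (3, 84)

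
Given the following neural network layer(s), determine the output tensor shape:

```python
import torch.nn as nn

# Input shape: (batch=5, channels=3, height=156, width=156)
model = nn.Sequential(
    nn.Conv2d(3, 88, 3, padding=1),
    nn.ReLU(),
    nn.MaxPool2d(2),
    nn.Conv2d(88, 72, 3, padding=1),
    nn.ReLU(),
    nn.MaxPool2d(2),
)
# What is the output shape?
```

Input: (5, 3, 156, 156) -> after first Conv2d: (5, 88, 156, 156) -> after first MaxPool2d: (5, 88, 78, 78) -> after second Conv2d: (5, 72, 78, 78) -> Output: (5, 72, 39, 39)

Answer: (5, 72, 39, 39)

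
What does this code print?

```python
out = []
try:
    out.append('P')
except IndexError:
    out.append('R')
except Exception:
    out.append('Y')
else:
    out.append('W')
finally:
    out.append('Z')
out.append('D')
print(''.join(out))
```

Execution trace: 'P' (try body, no exception) → 'W' (else) → 'Z' (finally) → 'D' (after the try/except). Output: PWZD

Answer: PWZD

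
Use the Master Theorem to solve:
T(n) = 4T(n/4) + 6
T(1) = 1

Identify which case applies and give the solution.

a=4, b=4, f(n)=6. log_4(4) = 1. Since c=0 < 1, Case 1 applies: T(n) = Θ(n^log_b(a)) = O(n).

Answer: O(n) - Case 1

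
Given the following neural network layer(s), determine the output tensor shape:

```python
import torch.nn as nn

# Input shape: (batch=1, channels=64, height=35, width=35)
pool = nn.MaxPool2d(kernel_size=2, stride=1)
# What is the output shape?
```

Input: (1, 64, 35, 35) -> Output: (1, 64, 34, 34)

Answer: (1, 64, 34, 34)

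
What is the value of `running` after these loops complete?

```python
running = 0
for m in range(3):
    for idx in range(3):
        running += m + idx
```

Sum of all m+idx for m,idx in 3x3
`running` takes the values: 0 → 1 → 3 → 4 → 6 → 9 → 11 → 14 → 18

Answer: 18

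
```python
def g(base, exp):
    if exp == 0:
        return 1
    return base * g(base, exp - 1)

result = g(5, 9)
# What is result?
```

g(5, 9) = 5 * 5 * 5 * 5 * 5 * 5 * 5 * 5 * 5 = 1953125

Answer: 1953125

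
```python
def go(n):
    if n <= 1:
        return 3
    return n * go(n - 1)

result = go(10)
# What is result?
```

go(10) = 10 * 9 * 8 * 7 * 6 * 5 * 4 * 3 * 2 * 3 = 10886400

Answer: 10886400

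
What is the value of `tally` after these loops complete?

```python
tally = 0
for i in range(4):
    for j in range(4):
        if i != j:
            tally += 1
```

4² - 4 (exclude diagonal)
`tally` takes the values: 0 → 1 → 2 → 3 → 4 → 5 → 6 → 7 → 8 → 9 → 10 → 11 → 12

Answer: 12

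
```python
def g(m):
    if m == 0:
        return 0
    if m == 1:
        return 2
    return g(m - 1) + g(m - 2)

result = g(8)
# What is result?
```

Build up from base cases: g(0)=0, g(1)=2, g(2)=2, g(3)=4, g(4)=6, g(5)=10, g(6)=16, ..., g(8)=42

Answer: 42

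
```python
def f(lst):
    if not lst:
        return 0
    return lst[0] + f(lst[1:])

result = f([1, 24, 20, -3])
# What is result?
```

1 + 24 + 20 + (-3) + 0 = 42

Answer: 42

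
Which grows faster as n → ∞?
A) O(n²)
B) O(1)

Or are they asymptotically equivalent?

O(n²) vs O(1): Higher order terms dominate.

Answer: A) O(n²) grows faster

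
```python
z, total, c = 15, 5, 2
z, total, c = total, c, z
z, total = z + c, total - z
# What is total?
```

Trace:
`z, total, c = 15, 5, 2` → z = 15; total = 5; c = 2
`z, total, c = total, c, z` → z = 5; total = 2; c = 15
`z, total = z + c, total - z` → z = 20; total = -3
So total = -3

Answer: -3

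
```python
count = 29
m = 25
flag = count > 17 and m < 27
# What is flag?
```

Trace:
`count = 29` → count = 29
`m = 25` → m = 25
`flag = count > 17 and m < 27` → flag = True
So flag = True

Answer: True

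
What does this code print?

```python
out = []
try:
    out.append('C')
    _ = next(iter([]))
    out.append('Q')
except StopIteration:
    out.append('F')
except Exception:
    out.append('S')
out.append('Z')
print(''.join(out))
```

Execution trace: 'C' (try body) → 'F' (except StopIteration) → 'Z' (after the try/except). Output: CFZ

Answer: CFZ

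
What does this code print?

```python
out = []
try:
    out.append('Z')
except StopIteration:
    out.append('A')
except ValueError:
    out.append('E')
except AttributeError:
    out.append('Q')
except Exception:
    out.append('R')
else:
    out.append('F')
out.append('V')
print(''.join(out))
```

Execution trace: 'Z' (try body, no exception) → 'F' (else) → 'V' (after the try/except). Output: ZFV

Answer: ZFV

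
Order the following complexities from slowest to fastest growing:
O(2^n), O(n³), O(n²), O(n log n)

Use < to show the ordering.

Ordered by growth rate: O(n log n) < O(n²) < O(n³) < O(2^n)

Answer: O(n log n) < O(n²) < O(n³) < O(2^n)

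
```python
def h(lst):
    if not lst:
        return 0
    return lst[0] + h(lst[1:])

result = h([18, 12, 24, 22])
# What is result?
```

18 + 12 + 24 + 22 + 0 = 76

Answer: 76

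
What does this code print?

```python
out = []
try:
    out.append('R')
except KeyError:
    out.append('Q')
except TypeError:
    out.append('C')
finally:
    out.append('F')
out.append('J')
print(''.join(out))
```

Execution trace: 'R' (try body, no exception) → 'F' (finally) → 'J' (after the try/except). Output: RFJ

Answer: RFJ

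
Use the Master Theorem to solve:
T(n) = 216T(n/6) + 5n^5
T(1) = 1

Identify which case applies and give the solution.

a=216, b=6, f(n)=5n^5. log_6(216) = 3. Since c=5 > 3 and the regularity condition holds (216(n/6)^5 = (216/6^5)n^5 with 216/6^5 < 1), Case 3 applies: T(n) = Θ(f(n)) = O(n^5).

Answer: O(n^5) - Case 3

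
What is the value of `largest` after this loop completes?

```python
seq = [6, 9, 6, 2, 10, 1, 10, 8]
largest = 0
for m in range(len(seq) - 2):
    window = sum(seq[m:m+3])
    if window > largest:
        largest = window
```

Max sum of 3-element window in [6, 9, 6, 2, 10, 1, 10, 8]
`largest` takes the values: 0 → 21

Answer: 21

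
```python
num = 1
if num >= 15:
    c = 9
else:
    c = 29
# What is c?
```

Trace:
`num = 1` → num = 1
`if num >= 15: ...` → num >= 15 is False, take else branch → c = 29
So c = 29

Answer: 29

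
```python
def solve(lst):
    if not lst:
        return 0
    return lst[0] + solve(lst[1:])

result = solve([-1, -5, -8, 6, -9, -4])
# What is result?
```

(-1) + (-5) + (-8) + 6 + (-9) + (-4) + 0 = -21

Answer: -21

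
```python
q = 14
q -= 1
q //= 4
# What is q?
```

Trace:
`q = 14` → q = 14
`q -= 1` → q = 13
`q //= 4` → q = 3
So q = 3

Answer: 3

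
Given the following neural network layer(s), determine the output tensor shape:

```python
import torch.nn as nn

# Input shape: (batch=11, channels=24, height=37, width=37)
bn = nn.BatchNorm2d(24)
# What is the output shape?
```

Input: (11, 24, 37, 37) -> Output: (11, 24, 37, 37)

Answer: (11, 24, 37, 37)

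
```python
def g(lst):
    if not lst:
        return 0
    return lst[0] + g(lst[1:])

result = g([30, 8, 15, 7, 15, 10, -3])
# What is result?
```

30 + 8 + 15 + 7 + 15 + 10 + (-3) + 0 = 82

Answer: 82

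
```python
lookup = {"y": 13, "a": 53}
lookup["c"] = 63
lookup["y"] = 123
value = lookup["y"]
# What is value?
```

Trace:
`lookup = {"y": 13, "a": 53}` → lookup = {'y': 13, 'a': 53}
`lookup["c"] = 63` → lookup = {'y': 13, 'a': 53, 'c': 63}
`lookup["y"] = 123` → lookup = {'y': 123, 'a': 53, 'c': 63}
`value = lookup["y"]` → value = 123
So value = 123

Answer: 123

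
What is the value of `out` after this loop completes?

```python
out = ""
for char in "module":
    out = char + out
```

Reverse 'module'
`out` takes the values: "" → "m" → "om" → "dom" → "udom" → "ludom" → "eludom"

Answer: "eludom"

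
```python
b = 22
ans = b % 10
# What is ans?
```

Trace:
`b = 22` → b = 22
`ans = b % 10` → ans = 2
So ans = 2

Answer: 2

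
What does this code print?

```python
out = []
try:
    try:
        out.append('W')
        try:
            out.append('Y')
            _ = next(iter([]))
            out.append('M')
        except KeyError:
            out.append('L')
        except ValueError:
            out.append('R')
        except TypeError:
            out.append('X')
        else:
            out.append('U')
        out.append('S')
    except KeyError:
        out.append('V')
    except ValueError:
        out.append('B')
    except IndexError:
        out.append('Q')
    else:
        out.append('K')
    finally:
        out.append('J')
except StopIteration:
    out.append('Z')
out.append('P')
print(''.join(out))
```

Execution trace: 'W' (try body) → 'Y' (inner try body) → 'J' (finally) → 'Z' (outer except StopIteration) → 'P' (after the try/except). Output: WYJZP

Answer: WYJZP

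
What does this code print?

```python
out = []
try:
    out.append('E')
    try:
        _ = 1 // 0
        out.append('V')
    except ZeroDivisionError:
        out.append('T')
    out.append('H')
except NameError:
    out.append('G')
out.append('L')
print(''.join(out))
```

Execution trace: 'E' (try body) → 'T' (inner except ZeroDivisionError) → 'H' (try body, no exception) → 'L' (after the try/except). Output: ETHL

Answer: ETHL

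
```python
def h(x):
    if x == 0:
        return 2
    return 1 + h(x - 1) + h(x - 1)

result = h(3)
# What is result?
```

h(x) = 1 + 2·h(x-1), h(0)=2. Closed form: (2+1)·2^3 - 1 = 23.

Answer: 23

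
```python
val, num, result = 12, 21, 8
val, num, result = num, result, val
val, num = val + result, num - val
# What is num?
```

Trace:
`val, num, result = 12, 21, 8` → val = 12; num = 21; result = 8
`val, num, result = num, result, val` → val = 21; num = 8; result = 12
`val, num = val + result, num - val` → val = 33; num = -13
So num = -13

Answer: -13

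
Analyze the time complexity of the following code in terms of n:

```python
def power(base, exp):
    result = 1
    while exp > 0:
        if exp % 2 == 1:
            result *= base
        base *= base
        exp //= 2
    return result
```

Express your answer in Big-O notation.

This is Exponentiation by squaring. Time complexity: O(log n).

Answer: O(log n)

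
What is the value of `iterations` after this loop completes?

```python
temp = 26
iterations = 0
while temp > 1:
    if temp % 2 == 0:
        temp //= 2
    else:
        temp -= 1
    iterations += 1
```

Steps to reduce 26 to 1
`iterations` takes the values: 0 → 1 → 2 → 3 → 4 → 5 → 6

Answer: 6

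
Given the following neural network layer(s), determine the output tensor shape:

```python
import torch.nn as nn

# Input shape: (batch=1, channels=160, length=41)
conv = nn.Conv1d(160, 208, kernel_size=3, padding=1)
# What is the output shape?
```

Input: (1, 160, 41) -> Output: (1, 208, 41)

Answer: (1, 208, 41)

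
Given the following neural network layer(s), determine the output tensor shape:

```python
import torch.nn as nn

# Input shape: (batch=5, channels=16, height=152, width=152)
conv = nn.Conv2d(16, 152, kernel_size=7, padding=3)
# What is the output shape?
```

Input: (5, 16, 152, 152) -> Output: (5, 152, 152, 152)

Answer: (5, 152, 152, 152)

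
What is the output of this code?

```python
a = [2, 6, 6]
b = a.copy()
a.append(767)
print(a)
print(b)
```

Key concept: list.copy() creates independent copy.
Step by step:
`a = [2, 6, 6]` → a = [2, 6, 6]
`b = a.copy()` → b = [2, 6, 6]
`a.append(767)` → a = [2, 6, 6, 767]
`print(a)` → prints [2, 6, 6, 767]
`print(b)` → prints [2, 6, 6]

Answer:
[2, 6, 6, 767]
[2, 6, 6]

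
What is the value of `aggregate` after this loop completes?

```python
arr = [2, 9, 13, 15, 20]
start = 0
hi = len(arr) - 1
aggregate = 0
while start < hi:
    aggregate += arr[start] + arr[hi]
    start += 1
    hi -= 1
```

Sum of pairs from ends
`aggregate` takes the values: 0 → 22 → 46

Answer: 46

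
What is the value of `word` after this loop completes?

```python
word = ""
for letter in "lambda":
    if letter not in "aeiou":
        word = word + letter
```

Remove vowels from 'lambda'
`word` takes the values: "" → "l" → "lm" → "lmb" → "lmbd"

Answer: "lmbd"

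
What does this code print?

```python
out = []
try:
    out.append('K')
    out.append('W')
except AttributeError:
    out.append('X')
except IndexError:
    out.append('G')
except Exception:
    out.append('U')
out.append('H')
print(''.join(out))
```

Execution trace: 'K' (try body) → 'W' (try body, no exception) → 'H' (after the try/except). Output: KWH

Answer: KWH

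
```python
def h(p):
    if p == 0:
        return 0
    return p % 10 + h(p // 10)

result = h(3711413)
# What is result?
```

Sum of digits of 3711413: 3 + 1 + 4 + 1 + 1 + 7 + 3 = 20

Answer: 20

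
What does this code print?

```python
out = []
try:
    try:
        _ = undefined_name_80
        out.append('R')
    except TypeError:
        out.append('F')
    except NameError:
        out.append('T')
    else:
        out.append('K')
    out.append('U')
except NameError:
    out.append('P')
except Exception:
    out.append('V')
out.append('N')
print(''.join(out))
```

Execution trace: 'T' (inner except NameError) → 'U' (try body, no exception) → 'N' (after the try/except). Output: TUN

Answer: TUN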